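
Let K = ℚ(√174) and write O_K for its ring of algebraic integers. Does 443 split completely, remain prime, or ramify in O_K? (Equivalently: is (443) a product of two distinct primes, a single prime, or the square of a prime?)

174 mod 4 = 2, hence disc K = 4·174 = 696 and O_K = ℤ[√174].
Since gcd(443, 696) = 1 the prime 443 does not ramify.
(174/443) = 174^221 mod 443 = 1, giving Legendre symbol 1.
d is a quadratic residue mod p, hence 443 splits in O_K.

443 splits in O_K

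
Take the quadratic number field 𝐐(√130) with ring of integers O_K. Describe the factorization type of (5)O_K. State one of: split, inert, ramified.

130 mod 4 = 2, hence disc K = 4·130 = 520 and O_K = ℤ[√130].
disc(K) = 520 = 5·104, so p = 5 is ramified.

p ramifies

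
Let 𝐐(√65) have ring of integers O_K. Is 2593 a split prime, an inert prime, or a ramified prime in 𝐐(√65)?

65 mod 4 = 1, hence disc K = 65 and O_K = ℤ[(1+√65)/2].
Since gcd(2593, 65) = 1 the prime 2593 does not ramify.
Euler's criterion: 65^1296 mod 2593 = 1. Thus (65|2593) = 1.
Legendre symbol 1 ⇒ 2593 is split.

split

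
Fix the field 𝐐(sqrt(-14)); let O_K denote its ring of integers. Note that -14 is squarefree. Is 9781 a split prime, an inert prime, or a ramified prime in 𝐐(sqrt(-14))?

remains prime (inert)

Since -14 ≢ 1 mod 4, the ring of integers is ℤ[√-14] with discriminant 4·(-14) = -56.
Since gcd(9781, -56) = 1 the prime 9781 does not ramify.
Legendre symbol by Euler's criterion: (-14/9781) ≡ (-14)^4890 ≡ 9780 (mod 9781), i.e. (-14/9781) = -1.
Legendre symbol -1 ⇒ 9781 is inert.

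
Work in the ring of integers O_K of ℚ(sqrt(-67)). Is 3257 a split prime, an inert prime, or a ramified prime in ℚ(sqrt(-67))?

3257 remains inert

d = -67 ≡ 1 (mod 4), so O_K = ℤ[(1+√-67)/2] and disc(K) = d = -67.
disc(K) = -67 is not divisible by 3257; 3257 is unramified.
Euler's criterion: (-67)^1628 mod 3257 = 3256. Thus (-67|3257) = -1.
Legendre symbol -1 ⇒ 3257 is inert.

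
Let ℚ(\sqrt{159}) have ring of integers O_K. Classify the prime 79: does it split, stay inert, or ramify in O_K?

159 mod 4 = 3, hence disc K = 4·159 = 636 and O_K = ℤ[√159].
Since gcd(79, 636) = 1 the prime 79 does not ramify.
Euler's criterion: 159^39 mod 79 = 1. Thus (159|79) = 1.
d is a quadratic residue mod p, hence 79 splits in O_K.

p splits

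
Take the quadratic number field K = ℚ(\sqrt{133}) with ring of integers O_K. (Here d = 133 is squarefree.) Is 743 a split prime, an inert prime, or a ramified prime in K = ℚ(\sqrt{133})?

d = 133 ≡ 1 (mod 4), so O_K = ℤ[(1+√133)/2] and disc(K) = d = 133.
743 ∤ 133, so 743 is unramified.
Euler's criterion: 133^371 mod 743 = 742. Thus (133|743) = -1.
d is a non-residue mod p, hence 743 remains inert in O_K.

remains prime (inert)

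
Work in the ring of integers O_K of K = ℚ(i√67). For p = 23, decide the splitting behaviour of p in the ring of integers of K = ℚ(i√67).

d = -67 ≡ 1 (mod 4), so O_K = ℤ[(1+√-67)/2] and disc(K) = d = -67.
disc(K) = -67 is not divisible by 23; 23 is unramified.
Euler's criterion: (-67)^11 mod 23 = 1. Thus (-67|23) = 1.
Legendre symbol 1 ⇒ 23 is split.

split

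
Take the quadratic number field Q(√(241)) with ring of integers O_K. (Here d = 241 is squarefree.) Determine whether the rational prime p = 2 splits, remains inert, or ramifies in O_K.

Since 241 ≡ 1 mod 4, the ring of integers is ℤ[(1+√241)/2] with discriminant 241.
disc(K) = 241 is not divisible by 2; 2 is unramified.
Checking d mod 8: 241 ≡ 1. Hence 2 is split in O_K.

2 splits in O_K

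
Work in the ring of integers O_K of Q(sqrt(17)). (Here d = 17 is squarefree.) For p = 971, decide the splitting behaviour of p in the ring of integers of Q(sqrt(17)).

splits completely

d = 17 ≡ 1 (mod 4), so O_K = ℤ[(1+√17)/2] and disc(K) = d = 17.
disc(K) = 17 is not divisible by 971; 971 is unramified.
Euler's criterion: 17^485 mod 971 = 1. Thus (17|971) = 1.
Legendre symbol 1 ⇒ 971 is split.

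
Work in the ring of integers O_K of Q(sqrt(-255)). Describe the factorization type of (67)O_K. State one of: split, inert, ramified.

inert — (67) stays prime in O_K

-255 mod 4 = 1, hence disc K = -255 and O_K = ℤ[(1+√-255)/2].
disc(K) = -255 is not divisible by 67; 67 is unramified.
(-255/67) = 13^33 mod 67 = 66, giving Legendre symbol -1.
Legendre symbol -1 ⇒ 67 is inert.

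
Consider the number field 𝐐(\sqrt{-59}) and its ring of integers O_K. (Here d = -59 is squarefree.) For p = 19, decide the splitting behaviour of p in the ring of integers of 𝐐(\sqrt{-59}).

-59 mod 4 = 1, hence disc K = -59 and O_K = ℤ[(1+√-59)/2].
19 ∤ -59, so 19 is unramified.
Euler's criterion: (-59)^9 mod 19 = 1. Thus (-59|19) = 1.
d is a quadratic residue mod p, hence 19 splits in O_K.

split — (19) = 𝔭₁𝔭₂ with 𝔭₁ ≠ 𝔭₂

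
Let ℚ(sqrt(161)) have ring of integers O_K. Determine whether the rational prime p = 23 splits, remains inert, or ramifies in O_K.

Since 161 ≡ 1 mod 4, the ring of integers is ℤ[(1+√161)/2] with discriminant 161.
disc(K) = 161 = 23·7, so p = 23 is ramified.

ramified — (23) = 𝔭²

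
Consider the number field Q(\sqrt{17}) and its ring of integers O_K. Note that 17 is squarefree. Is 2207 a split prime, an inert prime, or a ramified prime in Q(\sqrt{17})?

17 mod 4 = 1, hence disc K = 17 and O_K = ℤ[(1+√17)/2].
disc(K) = 17 is not divisible by 2207; 2207 is unramified.
(17/2207) = 17^1103 mod 2207 = 2206, giving Legendre symbol -1.
d is a non-residue mod p, hence 2207 remains inert in O_K.

p is inert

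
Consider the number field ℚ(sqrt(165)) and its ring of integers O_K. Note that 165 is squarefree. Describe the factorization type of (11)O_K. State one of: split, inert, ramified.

165 mod 4 = 1, hence disc K = 165 and O_K = ℤ[(1+√165)/2].
Ramification test: 11 | 165. The prime 11 ramifies in K.

ramified — (11) = 𝔭²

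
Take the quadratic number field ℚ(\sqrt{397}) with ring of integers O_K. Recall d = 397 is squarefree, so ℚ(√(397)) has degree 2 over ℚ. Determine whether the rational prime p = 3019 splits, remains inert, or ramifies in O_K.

3019 remains inert

397 mod 4 = 1, hence disc K = 397 and O_K = ℤ[(1+√397)/2].
disc(K) = 397 is not divisible by 3019; 3019 is unramified.
(397/3019) = 397^1509 mod 3019 = 3018, giving Legendre symbol -1.
d is a non-residue mod p, hence 3019 remains inert in O_K.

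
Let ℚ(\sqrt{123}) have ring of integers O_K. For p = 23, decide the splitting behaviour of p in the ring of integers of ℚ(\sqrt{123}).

split

123 mod 4 = 3, hence disc K = 4·123 = 492 and O_K = ℤ[√123].
23 ∤ 492, so 23 is unramified.
Euler's criterion: 123^11 mod 23 = 1. Thus (123|23) = 1.
Legendre symbol 1 ⇒ 23 is split.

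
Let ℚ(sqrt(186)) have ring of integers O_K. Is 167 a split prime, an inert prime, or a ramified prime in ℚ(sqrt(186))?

split — (167) = 𝔭₁𝔭₂ with 𝔭₁ ≠ 𝔭₂

Since 186 ≢ 1 mod 4, the ring of integers is ℤ[√186] with discriminant 4·186 = 744.
disc(K) = 744 is not divisible by 167; 167 is unramified.
Euler's criterion: 186^83 mod 167 = 1. Thus (186|167) = 1.
Legendre symbol 1 ⇒ 167 is split.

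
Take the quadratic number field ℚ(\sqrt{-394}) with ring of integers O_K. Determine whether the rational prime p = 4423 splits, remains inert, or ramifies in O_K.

-394 mod 4 = 2, hence disc K = 4·(-394) = -1576 and O_K = ℤ[√-394].
Since gcd(4423, -1576) = 1 the prime 4423 does not ramify.
(-394/4423) = 4029^2211 mod 4423 = 1, giving Legendre symbol 1.
(-394/4423) = 1, so 4423 splits.

splits completely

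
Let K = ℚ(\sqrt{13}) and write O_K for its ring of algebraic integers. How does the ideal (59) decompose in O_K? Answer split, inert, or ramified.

d = 13 ≡ 1 (mod 4), so O_K = ℤ[(1+√13)/2] and disc(K) = d = 13.
Since gcd(59, 13) = 1 the prime 59 does not ramify.
Legendre symbol by Euler's criterion: (13/59) ≡ 13^29 ≡ 58 (mod 59), i.e. (13/59) = -1.
(13/59) = -1, so 59 is inert.

remains prime (inert)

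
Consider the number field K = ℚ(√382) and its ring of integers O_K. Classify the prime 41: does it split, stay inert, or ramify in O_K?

382 mod 4 = 2, hence disc K = 4·382 = 1528 and O_K = ℤ[√382].
Since gcd(41, 1528) = 1 the prime 41 does not ramify.
(382/41) = 13^20 mod 41 = 40, giving Legendre symbol -1.
d is a non-residue mod p, hence 41 remains inert in O_K.

inert — (41) stays prime in O_K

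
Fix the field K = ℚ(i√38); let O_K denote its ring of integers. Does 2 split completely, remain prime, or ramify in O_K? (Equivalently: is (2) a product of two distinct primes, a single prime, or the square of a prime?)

-38 mod 4 = 2, hence disc K = 4·(-38) = -152 and O_K = ℤ[√-38].
Ramification test: 2 | -152. The prime 2 ramifies in K.

ramified — (2) = 𝔭²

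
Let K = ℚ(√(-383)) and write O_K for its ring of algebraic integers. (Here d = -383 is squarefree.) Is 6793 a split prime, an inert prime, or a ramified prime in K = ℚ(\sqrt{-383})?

-383 mod 4 = 1, hence disc K = -383 and O_K = ℤ[(1+√-383)/2].
disc(K) = -383 is not divisible by 6793; 6793 is unramified.
Compute (-383/6793) via Euler: 6410^((6793-1)/2) mod 6793 = 6792, so (-383/6793) = -1.
d is a non-residue mod p, hence 6793 remains inert in O_K.

remains prime (inert)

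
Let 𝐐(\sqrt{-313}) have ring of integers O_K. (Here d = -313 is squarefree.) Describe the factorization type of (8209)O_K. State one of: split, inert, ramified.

split

-313 mod 4 = 3, hence disc K = 4·(-313) = -1252 and O_K = ℤ[√-313].
disc(K) = -1252 is not divisible by 8209; 8209 is unramified.
Legendre symbol by Euler's criterion: (-313/8209) ≡ (-313)^4104 ≡ 1 (mod 8209), i.e. (-313/8209) = 1.
d is a quadratic residue mod p, hence 8209 splits in O_K.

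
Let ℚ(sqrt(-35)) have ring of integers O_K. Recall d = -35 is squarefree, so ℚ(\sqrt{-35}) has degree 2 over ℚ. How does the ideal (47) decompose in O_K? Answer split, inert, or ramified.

p splits

d = -35 ≡ 1 (mod 4), so O_K = ℤ[(1+√-35)/2] and disc(K) = d = -35.
disc(K) = -35 is not divisible by 47; 47 is unramified.
Euler's criterion: (-35)^23 mod 47 = 1. Thus (-35|47) = 1.
Legendre symbol 1 ⇒ 47 is split.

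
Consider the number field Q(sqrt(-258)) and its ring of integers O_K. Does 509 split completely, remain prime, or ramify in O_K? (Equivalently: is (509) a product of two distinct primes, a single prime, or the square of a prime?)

Since -258 ≢ 1 mod 4, the ring of integers is ℤ[√-258] with discriminant 4·(-258) = -1032.
disc(K) = -1032 is not divisible by 509; 509 is unramified.
Legendre symbol by Euler's criterion: (-258/509) ≡ (-258)^254 ≡ 1 (mod 509), i.e. (-258/509) = 1.
(-258/509) = 1, so 509 splits.

splits completely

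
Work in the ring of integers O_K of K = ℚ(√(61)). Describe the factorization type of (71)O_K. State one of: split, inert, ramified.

inert — (71) stays prime in O_K

d = 61 ≡ 1 (mod 4), so O_K = ℤ[(1+√61)/2] and disc(K) = d = 61.
71 ∤ 61, so 71 is unramified.
Compute (61/71) via Euler: 61^((71-1)/2) mod 71 = 70, so (61/71) = -1.
Legendre symbol -1 ⇒ 71 is inert.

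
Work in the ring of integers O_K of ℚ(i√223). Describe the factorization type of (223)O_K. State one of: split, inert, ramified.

-223 mod 4 = 1, hence disc K = -223 and O_K = ℤ[(1+√-223)/2].
disc(K) = -223 = 223·(-1), so p = 223 is ramified.

223 is ramified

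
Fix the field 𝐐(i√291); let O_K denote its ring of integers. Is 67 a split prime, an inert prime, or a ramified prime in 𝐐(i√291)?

d = -291 ≡ 1 (mod 4), so O_K = ℤ[(1+√-291)/2] and disc(K) = d = -291.
disc(K) = -291 is not divisible by 67; 67 is unramified.
Compute (-291/67) via Euler: 44^((67-1)/2) mod 67 = 66, so (-291/67) = -1.
Legendre symbol -1 ⇒ 67 is inert.

inert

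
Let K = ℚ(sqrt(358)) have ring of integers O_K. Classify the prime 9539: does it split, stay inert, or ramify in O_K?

d = 358 ≡ 2 (mod 4), so O_K = ℤ[√358] and disc(K) = 4d = 1432.
Since gcd(9539, 1432) = 1 the prime 9539 does not ramify.
Euler's criterion: 358^4769 mod 9539 = 1. Thus (358|9539) = 1.
Legendre symbol 1 ⇒ 9539 is split.

9539 splits in O_K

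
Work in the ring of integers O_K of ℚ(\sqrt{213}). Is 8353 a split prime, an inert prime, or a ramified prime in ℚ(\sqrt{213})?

8353 remains inert

Since 213 ≡ 1 mod 4, the ring of integers is ℤ[(1+√213)/2] with discriminant 213.
disc(K) = 213 is not divisible by 8353; 8353 is unramified.
Legendre symbol by Euler's criterion: (213/8353) ≡ 213^4176 ≡ 8352 (mod 8353), i.e. (213/8353) = -1.
Legendre symbol -1 ⇒ 8353 is inert.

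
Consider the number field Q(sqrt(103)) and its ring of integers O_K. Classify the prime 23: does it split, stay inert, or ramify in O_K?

inert

103 mod 4 = 3, hence disc K = 4·103 = 412 and O_K = ℤ[√103].
Since gcd(23, 412) = 1 the prime 23 does not ramify.
(103/23) = 11^11 mod 23 = 22, giving Legendre symbol -1.
Legendre symbol -1 ⇒ 23 is inert.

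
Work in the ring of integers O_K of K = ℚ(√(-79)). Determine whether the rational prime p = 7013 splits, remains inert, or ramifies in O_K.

Since -79 ≡ 1 mod 4, the ring of integers is ℤ[(1+√-79)/2] with discriminant -79.
7013 ∤ -79, so 7013 is unramified.
Compute (-79/7013) via Euler: 6934^((7013-1)/2) mod 7013 = 7012, so (-79/7013) = -1.
d is a non-residue mod p, hence 7013 remains inert in O_K.

p is inert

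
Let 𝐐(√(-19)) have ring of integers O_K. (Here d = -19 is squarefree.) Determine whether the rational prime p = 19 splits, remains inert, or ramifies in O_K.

19 is ramified

d = -19 ≡ 1 (mod 4), so O_K = ℤ[(1+√-19)/2] and disc(K) = d = -19.
Ramification test: 19 | -19. The prime 19 ramifies in K.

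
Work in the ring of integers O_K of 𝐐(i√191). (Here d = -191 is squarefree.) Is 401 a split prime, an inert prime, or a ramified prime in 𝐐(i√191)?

Since -191 ≡ 1 mod 4, the ring of integers is ℤ[(1+√-191)/2] with discriminant -191.
disc(K) = -191 is not divisible by 401; 401 is unramified.
(-191/401) = 210^200 mod 401 = 400, giving Legendre symbol -1.
Legendre symbol -1 ⇒ 401 is inert.

401 remains inert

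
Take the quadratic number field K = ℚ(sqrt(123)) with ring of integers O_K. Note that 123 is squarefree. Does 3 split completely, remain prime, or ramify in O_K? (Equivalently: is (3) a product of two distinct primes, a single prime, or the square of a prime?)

Since 123 ≢ 1 mod 4, the ring of integers is ℤ[√123] with discriminant 4·123 = 492.
Ramification test: 3 | 492. The prime 3 ramifies in K.

p ramifies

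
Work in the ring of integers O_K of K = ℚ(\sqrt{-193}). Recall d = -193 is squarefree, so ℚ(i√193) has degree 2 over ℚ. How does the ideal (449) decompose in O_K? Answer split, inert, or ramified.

d = -193 ≡ 3 (mod 4), so O_K = ℤ[√-193] and disc(K) = 4d = -772.
449 ∤ -772, so 449 is unramified.
Euler's criterion: (-193)^224 mod 449 = 1. Thus (-193|449) = 1.
(-193/449) = 1, so 449 splits.

splits completely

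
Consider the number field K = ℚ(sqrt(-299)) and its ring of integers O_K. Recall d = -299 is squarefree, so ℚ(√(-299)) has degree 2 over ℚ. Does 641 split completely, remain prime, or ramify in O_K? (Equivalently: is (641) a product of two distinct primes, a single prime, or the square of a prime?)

inert

Since -299 ≡ 1 mod 4, the ring of integers is ℤ[(1+√-299)/2] with discriminant -299.
disc(K) = -299 is not divisible by 641; 641 is unramified.
Compute (-299/641) via Euler: 342^((641-1)/2) mod 641 = 640, so (-299/641) = -1.
Legendre symbol -1 ⇒ 641 is inert.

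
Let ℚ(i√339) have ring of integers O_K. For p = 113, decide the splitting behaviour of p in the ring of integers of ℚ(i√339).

p ramifies

d = -339 ≡ 1 (mod 4), so O_K = ℤ[(1+√-339)/2] and disc(K) = d = -339.
Ramification test: 113 | -339. The prime 113 ramifies in K.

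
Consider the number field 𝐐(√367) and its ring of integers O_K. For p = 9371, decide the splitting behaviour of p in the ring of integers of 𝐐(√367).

inert — (9371) stays prime in O_K

d = 367 ≡ 3 (mod 4), so O_K = ℤ[√367] and disc(K) = 4d = 1468.
Since gcd(9371, 1468) = 1 the prime 9371 does not ramify.
(367/9371) = 367^4685 mod 9371 = 9370, giving Legendre symbol -1.
(367/9371) = -1, so 9371 is inert.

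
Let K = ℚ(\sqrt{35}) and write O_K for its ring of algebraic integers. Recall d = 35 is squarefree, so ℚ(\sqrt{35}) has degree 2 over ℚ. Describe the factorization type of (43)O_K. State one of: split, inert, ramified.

Since 35 ≢ 1 mod 4, the ring of integers is ℤ[√35] with discriminant 4·35 = 140.
Since gcd(43, 140) = 1 the prime 43 does not ramify.
Compute (35/43) via Euler: 35^((43-1)/2) mod 43 = 1, so (35/43) = 1.
Legendre symbol 1 ⇒ 43 is split.

43 splits in O_K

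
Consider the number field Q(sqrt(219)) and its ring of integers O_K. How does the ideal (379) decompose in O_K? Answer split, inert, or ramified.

219 mod 4 = 3, hence disc K = 4·219 = 876 and O_K = ℤ[√219].
disc(K) = 876 is not divisible by 379; 379 is unramified.
Euler's criterion: 219^189 mod 379 = 1. Thus (219|379) = 1.
d is a quadratic residue mod p, hence 379 splits in O_K.

p splits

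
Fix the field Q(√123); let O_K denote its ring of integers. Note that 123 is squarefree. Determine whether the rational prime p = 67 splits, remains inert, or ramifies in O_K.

splits completely

123 mod 4 = 3, hence disc K = 4·123 = 492 and O_K = ℤ[√123].
67 ∤ 492, so 67 is unramified.
Euler's criterion: 123^33 mod 67 = 1. Thus (123|67) = 1.
Legendre symbol 1 ⇒ 67 is split.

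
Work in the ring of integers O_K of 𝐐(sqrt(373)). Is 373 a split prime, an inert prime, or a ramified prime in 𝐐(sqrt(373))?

373 is ramified

373 mod 4 = 1, hence disc K = 373 and O_K = ℤ[(1+√373)/2].
373 divides disc(K) = 373, so 373 ramifies.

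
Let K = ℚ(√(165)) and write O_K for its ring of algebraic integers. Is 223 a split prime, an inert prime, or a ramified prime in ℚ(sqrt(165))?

inert — (223) stays prime in O_K

Since 165 ≡ 1 mod 4, the ring of integers is ℤ[(1+√165)/2] with discriminant 165.
disc(K) = 165 is not divisible by 223; 223 is unramified.
Euler's criterion: 165^111 mod 223 = 222. Thus (165|223) = -1.
(165/223) = -1, so 223 is inert.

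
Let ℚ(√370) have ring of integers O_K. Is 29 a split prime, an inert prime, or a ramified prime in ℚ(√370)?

29 splits in O_K

Since 370 ≢ 1 mod 4, the ring of integers is ℤ[√370] with discriminant 4·370 = 1480.
disc(K) = 1480 is not divisible by 29; 29 is unramified.
Compute (370/29) via Euler: 22^((29-1)/2) mod 29 = 1, so (370/29) = 1.
(370/29) = 1, so 29 splits.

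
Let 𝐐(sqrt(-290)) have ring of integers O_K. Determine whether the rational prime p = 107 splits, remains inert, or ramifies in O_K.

-290 mod 4 = 2, hence disc K = 4·(-290) = -1160 and O_K = ℤ[√-290].
disc(K) = -1160 is not divisible by 107; 107 is unramified.
Compute (-290/107) via Euler: 31^((107-1)/2) mod 107 = 106, so (-290/107) = -1.
Legendre symbol -1 ⇒ 107 is inert.

remains prime (inert)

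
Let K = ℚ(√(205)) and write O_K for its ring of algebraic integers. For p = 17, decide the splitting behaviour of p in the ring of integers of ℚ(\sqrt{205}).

d = 205 ≡ 1 (mod 4), so O_K = ℤ[(1+√205)/2] and disc(K) = d = 205.
Since gcd(17, 205) = 1 the prime 17 does not ramify.
(205/17) = 1^8 mod 17 = 1, giving Legendre symbol 1.
(205/17) = 1, so 17 splits.

split — (17) = 𝔭₁𝔭₂ with 𝔭₁ ≠ 𝔭₂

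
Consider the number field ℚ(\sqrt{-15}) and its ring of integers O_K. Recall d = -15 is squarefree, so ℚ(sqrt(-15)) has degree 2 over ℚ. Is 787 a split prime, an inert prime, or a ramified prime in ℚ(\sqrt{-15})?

Since -15 ≡ 1 mod 4, the ring of integers is ℤ[(1+√-15)/2] with discriminant -15.
787 ∤ -15, so 787 is unramified.
Euler's criterion: (-15)^393 mod 787 = 786. Thus (-15|787) = -1.
(-15/787) = -1, so 787 is inert.

p is inert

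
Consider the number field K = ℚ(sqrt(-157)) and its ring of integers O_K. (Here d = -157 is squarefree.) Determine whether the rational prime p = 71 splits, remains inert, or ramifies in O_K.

-157 mod 4 = 3, hence disc K = 4·(-157) = -628 and O_K = ℤ[√-157].
Since gcd(71, -628) = 1 the prime 71 does not ramify.
Euler's criterion: (-157)^35 mod 71 = 70. Thus (-157|71) = -1.
d is a non-residue mod p, hence 71 remains inert in O_K.

p is inert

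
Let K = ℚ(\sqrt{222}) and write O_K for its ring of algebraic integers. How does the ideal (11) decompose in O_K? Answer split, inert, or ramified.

222 mod 4 = 2, hence disc K = 4·222 = 888 and O_K = ℤ[√222].
disc(K) = 888 is not divisible by 11; 11 is unramified.
Compute (222/11) via Euler: 2^((11-1)/2) mod 11 = 10, so (222/11) = -1.
(222/11) = -1, so 11 is inert.

inert — (11) stays prime in O_K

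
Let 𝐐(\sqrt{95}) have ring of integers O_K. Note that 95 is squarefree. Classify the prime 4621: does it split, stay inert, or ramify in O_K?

95 mod 4 = 3, hence disc K = 4·95 = 380 and O_K = ℤ[√95].
4621 ∤ 380, so 4621 is unramified.
Compute (95/4621) via Euler: 95^((4621-1)/2) mod 4621 = 1, so (95/4621) = 1.
(95/4621) = 1, so 4621 splits.

split — (4621) = 𝔭₁𝔭₂ with 𝔭₁ ≠ 𝔭₂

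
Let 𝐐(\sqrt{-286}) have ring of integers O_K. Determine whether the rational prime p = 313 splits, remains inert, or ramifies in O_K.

313 splits in O_K

-286 mod 4 = 2, hence disc K = 4·(-286) = -1144 and O_K = ℤ[√-286].
Since gcd(313, -1144) = 1 the prime 313 does not ramify.
(-286/313) = 27^156 mod 313 = 1, giving Legendre symbol 1.
d is a quadratic residue mod p, hence 313 splits in O_K.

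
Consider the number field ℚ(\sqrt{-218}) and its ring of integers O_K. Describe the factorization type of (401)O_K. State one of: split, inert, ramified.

d = -218 ≡ 2 (mod 4), so O_K = ℤ[√-218] and disc(K) = 4d = -872.
disc(K) = -872 is not divisible by 401; 401 is unramified.
Compute (-218/401) via Euler: 183^((401-1)/2) mod 401 = 1, so (-218/401) = 1.
d is a quadratic residue mod p, hence 401 splits in O_K.

p splits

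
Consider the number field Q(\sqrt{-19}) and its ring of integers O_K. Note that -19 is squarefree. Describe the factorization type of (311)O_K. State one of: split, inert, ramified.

p splits

-19 mod 4 = 1, hence disc K = -19 and O_K = ℤ[(1+√-19)/2].
311 ∤ -19, so 311 is unramified.
Euler's criterion: (-19)^155 mod 311 = 1. Thus (-19|311) = 1.
d is a quadratic residue mod p, hence 311 splits in O_K.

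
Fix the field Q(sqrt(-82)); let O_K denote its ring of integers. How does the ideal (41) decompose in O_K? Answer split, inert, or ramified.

-82 mod 4 = 2, hence disc K = 4·(-82) = -328 and O_K = ℤ[√-82].
Ramification test: 41 | -328. The prime 41 ramifies in K.

ramified — (41) = 𝔭²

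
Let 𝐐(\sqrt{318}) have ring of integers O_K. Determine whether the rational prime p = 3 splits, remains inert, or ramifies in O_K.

318 mod 4 = 2, hence disc K = 4·318 = 1272 and O_K = ℤ[√318].
3 divides disc(K) = 1272, so 3 ramifies.

ramified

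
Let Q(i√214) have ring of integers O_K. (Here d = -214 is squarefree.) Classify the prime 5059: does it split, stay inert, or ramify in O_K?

-214 mod 4 = 2, hence disc K = 4·(-214) = -856 and O_K = ℤ[√-214].
5059 ∤ -856, so 5059 is unramified.
(-214/5059) = 4845^2529 mod 5059 = 5058, giving Legendre symbol -1.
(-214/5059) = -1, so 5059 is inert.

p is inert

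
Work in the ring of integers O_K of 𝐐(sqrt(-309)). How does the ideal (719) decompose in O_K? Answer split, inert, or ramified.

d = -309 ≡ 3 (mod 4), so O_K = ℤ[√-309] and disc(K) = 4d = -1236.
719 ∤ -1236, so 719 is unramified.
(-309/719) = 410^359 mod 719 = 718, giving Legendre symbol -1.
d is a non-residue mod p, hence 719 remains inert in O_K.

719 remains inert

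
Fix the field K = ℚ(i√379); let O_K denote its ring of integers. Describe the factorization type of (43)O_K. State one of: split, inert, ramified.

Since -379 ≡ 1 mod 4, the ring of integers is ℤ[(1+√-379)/2] with discriminant -379.
43 ∤ -379, so 43 is unramified.
Legendre symbol by Euler's criterion: (-379/43) ≡ (-379)^21 ≡ 42 (mod 43), i.e. (-379/43) = -1.
Legendre symbol -1 ⇒ 43 is inert.

remains prime (inert)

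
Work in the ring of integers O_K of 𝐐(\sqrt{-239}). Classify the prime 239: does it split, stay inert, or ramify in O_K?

Since -239 ≡ 1 mod 4, the ring of integers is ℤ[(1+√-239)/2] with discriminant -239.
disc(K) = -239 = 239·(-1), so p = 239 is ramified.

ramifies in O_K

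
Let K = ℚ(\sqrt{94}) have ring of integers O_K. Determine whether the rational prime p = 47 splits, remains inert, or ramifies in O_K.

d = 94 ≡ 2 (mod 4), so O_K = ℤ[√94] and disc(K) = 4d = 376.
Ramification test: 47 | 376. The prime 47 ramifies in K.

p ramifies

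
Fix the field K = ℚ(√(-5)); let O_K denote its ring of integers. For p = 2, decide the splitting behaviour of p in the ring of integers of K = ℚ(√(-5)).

ramifies in O_K

-5 mod 4 = 3, hence disc K = 4·(-5) = -20 and O_K = ℤ[√-5].
Ramification test: 2 | -20. The prime 2 ramifies in K.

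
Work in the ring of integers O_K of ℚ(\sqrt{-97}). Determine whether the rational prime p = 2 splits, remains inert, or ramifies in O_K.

d = -97 ≡ 3 (mod 4), so O_K = ℤ[√-97] and disc(K) = 4d = -388.
Ramification test: 2 | -388. The prime 2 ramifies in K.

p ramifies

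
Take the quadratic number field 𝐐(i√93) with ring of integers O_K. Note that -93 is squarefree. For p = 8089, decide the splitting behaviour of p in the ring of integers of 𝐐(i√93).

-93 mod 4 = 3, hence disc K = 4·(-93) = -372 and O_K = ℤ[√-93].
8089 ∤ -372, so 8089 is unramified.
Compute (-93/8089) via Euler: 7996^((8089-1)/2) mod 8089 = 8088, so (-93/8089) = -1.
d is a non-residue mod p, hence 8089 remains inert in O_K.

inert — (8089) stays prime in O_K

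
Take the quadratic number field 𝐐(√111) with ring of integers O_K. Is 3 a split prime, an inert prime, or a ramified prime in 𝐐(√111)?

ramifies in O_K

d = 111 ≡ 3 (mod 4), so O_K = ℤ[√111] and disc(K) = 4d = 444.
3 divides disc(K) = 444, so 3 ramifies.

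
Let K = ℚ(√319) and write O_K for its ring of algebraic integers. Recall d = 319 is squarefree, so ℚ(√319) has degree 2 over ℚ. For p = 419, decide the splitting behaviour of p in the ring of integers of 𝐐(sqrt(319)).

319 mod 4 = 3, hence disc K = 4·319 = 1276 and O_K = ℤ[√319].
419 ∤ 1276, so 419 is unramified.
(319/419) = 319^209 mod 419 = 418, giving Legendre symbol -1.
d is a non-residue mod p, hence 419 remains inert in O_K.

remains prime (inert)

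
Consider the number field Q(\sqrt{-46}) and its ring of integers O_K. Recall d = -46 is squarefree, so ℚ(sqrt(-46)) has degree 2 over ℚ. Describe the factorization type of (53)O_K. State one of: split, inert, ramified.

d = -46 ≡ 2 (mod 4), so O_K = ℤ[√-46] and disc(K) = 4d = -184.
disc(K) = -184 is not divisible by 53; 53 is unramified.
Euler's criterion: (-46)^26 mod 53 = 1. Thus (-46|53) = 1.
d is a quadratic residue mod p, hence 53 splits in O_K.

split — (53) = 𝔭₁𝔭₂ with 𝔭₁ ≠ 𝔭₂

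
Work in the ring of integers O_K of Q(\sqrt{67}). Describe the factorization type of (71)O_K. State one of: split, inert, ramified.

inert

67 mod 4 = 3, hence disc K = 4·67 = 268 and O_K = ℤ[√67].
disc(K) = 268 is not divisible by 71; 71 is unramified.
Euler's criterion: 67^35 mod 71 = 70. Thus (67|71) = -1.
(67/71) = -1, so 71 is inert.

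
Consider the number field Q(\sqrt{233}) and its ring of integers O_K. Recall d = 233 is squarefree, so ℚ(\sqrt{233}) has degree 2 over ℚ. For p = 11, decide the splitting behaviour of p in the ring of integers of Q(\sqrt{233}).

d = 233 ≡ 1 (mod 4), so O_K = ℤ[(1+√233)/2] and disc(K) = d = 233.
11 ∤ 233, so 11 is unramified.
Compute (233/11) via Euler: 2^((11-1)/2) mod 11 = 10, so (233/11) = -1.
Legendre symbol -1 ⇒ 11 is inert.

inert — (11) stays prime in O_K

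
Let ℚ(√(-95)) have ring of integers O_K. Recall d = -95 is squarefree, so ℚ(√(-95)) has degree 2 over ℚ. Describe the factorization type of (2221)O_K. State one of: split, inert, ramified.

d = -95 ≡ 1 (mod 4), so O_K = ℤ[(1+√-95)/2] and disc(K) = d = -95.
Since gcd(2221, -95) = 1 the prime 2221 does not ramify.
Legendre symbol by Euler's criterion: (-95/2221) ≡ (-95)^1110 ≡ 1 (mod 2221), i.e. (-95/2221) = 1.
(-95/2221) = 1, so 2221 splits.

p splits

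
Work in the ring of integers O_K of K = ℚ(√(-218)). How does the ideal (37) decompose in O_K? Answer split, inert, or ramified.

-218 mod 4 = 2, hence disc K = 4·(-218) = -872 and O_K = ℤ[√-218].
Since gcd(37, -872) = 1 the prime 37 does not ramify.
Euler's criterion: (-218)^18 mod 37 = 1. Thus (-218|37) = 1.
d is a quadratic residue mod p, hence 37 splits in O_K.

splits completely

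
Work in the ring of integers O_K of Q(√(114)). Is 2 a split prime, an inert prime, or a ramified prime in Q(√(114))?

ramified — (2) = 𝔭²

Since 114 ≢ 1 mod 4, the ring of integers is ℤ[√114] with discriminant 4·114 = 456.
2 divides disc(K) = 456, so 2 ramifies.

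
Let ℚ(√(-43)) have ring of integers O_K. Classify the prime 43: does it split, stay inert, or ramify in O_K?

p ramifies

Since -43 ≡ 1 mod 4, the ring of integers is ℤ[(1+√-43)/2] with discriminant -43.
Ramification test: 43 | -43. The prime 43 ramifies in K.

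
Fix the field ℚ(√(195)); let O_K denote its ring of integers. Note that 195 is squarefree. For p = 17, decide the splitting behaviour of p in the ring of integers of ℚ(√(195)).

split — (17) = 𝔭₁𝔭₂ with 𝔭₁ ≠ 𝔭₂

195 mod 4 = 3, hence disc K = 4·195 = 780 and O_K = ℤ[√195].
disc(K) = 780 is not divisible by 17; 17 is unramified.
Legendre symbol by Euler's criterion: (195/17) ≡ 195^8 ≡ 1 (mod 17), i.e. (195/17) = 1.
Legendre symbol 1 ⇒ 17 is split.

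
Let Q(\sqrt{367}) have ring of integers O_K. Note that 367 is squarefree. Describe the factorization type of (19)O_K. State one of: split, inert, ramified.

d = 367 ≡ 3 (mod 4), so O_K = ℤ[√367] and disc(K) = 4d = 1468.
Since gcd(19, 1468) = 1 the prime 19 does not ramify.
(367/19) = 6^9 mod 19 = 1, giving Legendre symbol 1.
d is a quadratic residue mod p, hence 19 splits in O_K.

19 splits in O_K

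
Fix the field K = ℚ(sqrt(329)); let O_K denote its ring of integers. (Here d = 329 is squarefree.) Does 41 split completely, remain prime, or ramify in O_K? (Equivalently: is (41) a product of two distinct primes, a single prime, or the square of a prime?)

329 mod 4 = 1, hence disc K = 329 and O_K = ℤ[(1+√329)/2].
disc(K) = 329 is not divisible by 41; 41 is unramified.
(329/41) = 1^20 mod 41 = 1, giving Legendre symbol 1.
Legendre symbol 1 ⇒ 41 is split.

p splits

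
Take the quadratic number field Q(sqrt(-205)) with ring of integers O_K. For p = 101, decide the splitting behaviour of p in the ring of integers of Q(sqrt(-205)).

p is inert

-205 mod 4 = 3, hence disc K = 4·(-205) = -820 and O_K = ℤ[√-205].
disc(K) = -820 is not divisible by 101; 101 is unramified.
Legendre symbol by Euler's criterion: (-205/101) ≡ (-205)^50 ≡ 100 (mod 101), i.e. (-205/101) = -1.
(-205/101) = -1, so 101 is inert.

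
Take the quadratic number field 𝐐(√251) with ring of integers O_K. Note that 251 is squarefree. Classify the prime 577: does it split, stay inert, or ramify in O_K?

Since 251 ≢ 1 mod 4, the ring of integers is ℤ[√251] with discriminant 4·251 = 1004.
577 ∤ 1004, so 577 is unramified.
Compute (251/577) via Euler: 251^((577-1)/2) mod 577 = 1, so (251/577) = 1.
d is a quadratic residue mod p, hence 577 splits in O_K.

p splits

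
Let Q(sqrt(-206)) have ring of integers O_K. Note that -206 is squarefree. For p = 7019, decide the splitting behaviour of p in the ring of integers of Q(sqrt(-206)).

inert

-206 mod 4 = 2, hence disc K = 4·(-206) = -824 and O_K = ℤ[√-206].
Since gcd(7019, -824) = 1 the prime 7019 does not ramify.
Legendre symbol by Euler's criterion: (-206/7019) ≡ (-206)^3509 ≡ 7018 (mod 7019), i.e. (-206/7019) = -1.
d is a non-residue mod p, hence 7019 remains inert in O_K.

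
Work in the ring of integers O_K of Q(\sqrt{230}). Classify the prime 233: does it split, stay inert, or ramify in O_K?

p is inert

230 mod 4 = 2, hence disc K = 4·230 = 920 and O_K = ℤ[√230].
Since gcd(233, 920) = 1 the prime 233 does not ramify.
(230/233) = 230^116 mod 233 = 232, giving Legendre symbol -1.
Legendre symbol -1 ⇒ 233 is inert.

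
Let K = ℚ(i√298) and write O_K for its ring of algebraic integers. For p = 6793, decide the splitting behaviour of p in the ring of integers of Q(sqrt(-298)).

d = -298 ≡ 2 (mod 4), so O_K = ℤ[√-298] and disc(K) = 4d = -1192.
6793 ∤ -1192, so 6793 is unramified.
Legendre symbol by Euler's criterion: (-298/6793) ≡ (-298)^3396 ≡ 1 (mod 6793), i.e. (-298/6793) = 1.
(-298/6793) = 1, so 6793 splits.

split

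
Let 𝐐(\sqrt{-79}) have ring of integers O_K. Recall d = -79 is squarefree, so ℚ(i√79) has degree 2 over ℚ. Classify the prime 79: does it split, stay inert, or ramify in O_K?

ramified

Since -79 ≡ 1 mod 4, the ring of integers is ℤ[(1+√-79)/2] with discriminant -79.
disc(K) = -79 = 79·(-1), so p = 79 is ramified.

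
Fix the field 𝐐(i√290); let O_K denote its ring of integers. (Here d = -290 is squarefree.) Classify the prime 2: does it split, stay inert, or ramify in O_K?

p ramifies

d = -290 ≡ 2 (mod 4), so O_K = ℤ[√-290] and disc(K) = 4d = -1160.
Ramification test: 2 | -1160. The prime 2 ramifies in K.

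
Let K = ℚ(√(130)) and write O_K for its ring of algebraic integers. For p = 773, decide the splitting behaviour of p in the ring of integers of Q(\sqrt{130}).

773 remains inert

130 mod 4 = 2, hence disc K = 4·130 = 520 and O_K = ℤ[√130].
Since gcd(773, 520) = 1 the prime 773 does not ramify.
Euler's criterion: 130^386 mod 773 = 772. Thus (130|773) = -1.
Legendre symbol -1 ⇒ 773 is inert.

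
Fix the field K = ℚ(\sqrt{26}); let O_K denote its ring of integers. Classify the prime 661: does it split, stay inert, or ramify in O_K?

Since 26 ≢ 1 mod 4, the ring of integers is ℤ[√26] with discriminant 4·26 = 104.
Since gcd(661, 104) = 1 the prime 661 does not ramify.
Euler's criterion: 26^330 mod 661 = 1. Thus (26|661) = 1.
d is a quadratic residue mod p, hence 661 splits in O_K.

splits completely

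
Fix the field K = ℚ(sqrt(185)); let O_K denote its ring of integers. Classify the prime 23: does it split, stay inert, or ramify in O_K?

d = 185 ≡ 1 (mod 4), so O_K = ℤ[(1+√185)/2] and disc(K) = d = 185.
23 ∤ 185, so 23 is unramified.
Euler's criterion: 185^11 mod 23 = 1. Thus (185|23) = 1.
d is a quadratic residue mod p, hence 23 splits in O_K.

split — (23) = 𝔭₁𝔭₂ with 𝔭₁ ≠ 𝔭₂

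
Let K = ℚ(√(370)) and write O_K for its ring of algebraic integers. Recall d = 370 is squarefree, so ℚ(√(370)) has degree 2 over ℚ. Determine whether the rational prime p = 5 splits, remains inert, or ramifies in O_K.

ramifies in O_K

d = 370 ≡ 2 (mod 4), so O_K = ℤ[√370] and disc(K) = 4d = 1480.
5 divides disc(K) = 1480, so 5 ramifies.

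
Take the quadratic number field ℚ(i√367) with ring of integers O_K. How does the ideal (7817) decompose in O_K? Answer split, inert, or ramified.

7817 splits in O_K

-367 mod 4 = 1, hence disc K = -367 and O_K = ℤ[(1+√-367)/2].
7817 ∤ -367, so 7817 is unramified.
Compute (-367/7817) via Euler: 7450^((7817-1)/2) mod 7817 = 1, so (-367/7817) = 1.
d is a quadratic residue mod p, hence 7817 splits in O_K.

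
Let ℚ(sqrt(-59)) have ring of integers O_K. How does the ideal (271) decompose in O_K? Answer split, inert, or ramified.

Since -59 ≡ 1 mod 4, the ring of integers is ℤ[(1+√-59)/2] with discriminant -59.
271 ∤ -59, so 271 is unramified.
(-59/271) = 212^135 mod 271 = 1, giving Legendre symbol 1.
(-59/271) = 1, so 271 splits.

p splits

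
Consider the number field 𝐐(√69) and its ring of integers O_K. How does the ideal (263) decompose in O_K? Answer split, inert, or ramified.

split — (263) = 𝔭₁𝔭₂ with 𝔭₁ ≠ 𝔭₂

69 mod 4 = 1, hence disc K = 69 and O_K = ℤ[(1+√69)/2].
263 ∤ 69, so 263 is unramified.
Legendre symbol by Euler's criterion: (69/263) ≡ 69^131 ≡ 1 (mod 263), i.e. (69/263) = 1.
d is a quadratic residue mod p, hence 263 splits in O_K.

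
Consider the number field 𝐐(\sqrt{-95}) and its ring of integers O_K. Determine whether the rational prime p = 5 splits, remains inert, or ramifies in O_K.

-95 mod 4 = 1, hence disc K = -95 and O_K = ℤ[(1+√-95)/2].
Ramification test: 5 | -95. The prime 5 ramifies in K.

ramified — (5) = 𝔭²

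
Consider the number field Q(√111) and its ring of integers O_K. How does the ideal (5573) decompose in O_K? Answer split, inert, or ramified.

split

Since 111 ≢ 1 mod 4, the ring of integers is ℤ[√111] with discriminant 4·111 = 444.
Since gcd(5573, 444) = 1 the prime 5573 does not ramify.
Legendre symbol by Euler's criterion: (111/5573) ≡ 111^2786 ≡ 1 (mod 5573), i.e. (111/5573) = 1.
d is a quadratic residue mod p, hence 5573 splits in O_K.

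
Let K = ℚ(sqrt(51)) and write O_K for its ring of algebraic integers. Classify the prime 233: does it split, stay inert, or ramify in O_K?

Since 51 ≢ 1 mod 4, the ring of integers is ℤ[√51] with discriminant 4·51 = 204.
disc(K) = 204 is not divisible by 233; 233 is unramified.
Legendre symbol by Euler's criterion: (51/233) ≡ 51^116 ≡ 1 (mod 233), i.e. (51/233) = 1.
d is a quadratic residue mod p, hence 233 splits in O_K.

233 splits in O_K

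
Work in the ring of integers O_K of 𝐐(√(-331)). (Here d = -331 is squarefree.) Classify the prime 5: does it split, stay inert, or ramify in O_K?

split

-331 mod 4 = 1, hence disc K = -331 and O_K = ℤ[(1+√-331)/2].
disc(K) = -331 is not divisible by 5; 5 is unramified.
(-331/5) = 4^2 mod 5 = 1, giving Legendre symbol 1.
d is a quadratic residue mod p, hence 5 splits in O_K.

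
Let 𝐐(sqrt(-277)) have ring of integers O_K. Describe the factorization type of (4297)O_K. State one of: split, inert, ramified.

4297 remains inert

Since -277 ≢ 1 mod 4, the ring of integers is ℤ[√-277] with discriminant 4·(-277) = -1108.
disc(K) = -1108 is not divisible by 4297; 4297 is unramified.
Euler's criterion: (-277)^2148 mod 4297 = 4296. Thus (-277|4297) = -1.
(-277/4297) = -1, so 4297 is inert.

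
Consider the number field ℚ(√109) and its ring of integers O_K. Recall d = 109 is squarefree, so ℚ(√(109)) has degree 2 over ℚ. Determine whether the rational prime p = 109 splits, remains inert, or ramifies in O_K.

ramified — (109) = 𝔭²

Since 109 ≡ 1 mod 4, the ring of integers is ℤ[(1+√109)/2] with discriminant 109.
disc(K) = 109 = 109·1, so p = 109 is ramified.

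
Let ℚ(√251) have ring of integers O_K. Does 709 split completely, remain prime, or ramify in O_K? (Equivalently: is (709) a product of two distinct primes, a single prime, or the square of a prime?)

251 mod 4 = 3, hence disc K = 4·251 = 1004 and O_K = ℤ[√251].
Since gcd(709, 1004) = 1 the prime 709 does not ramify.
Compute (251/709) via Euler: 251^((709-1)/2) mod 709 = 1, so (251/709) = 1.
d is a quadratic residue mod p, hence 709 splits in O_K.

709 splits in O_K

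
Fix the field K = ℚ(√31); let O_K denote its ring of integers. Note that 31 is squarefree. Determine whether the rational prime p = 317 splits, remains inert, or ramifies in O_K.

Since 31 ≢ 1 mod 4, the ring of integers is ℤ[√31] with discriminant 4·31 = 124.
disc(K) = 124 is not divisible by 317; 317 is unramified.
Compute (31/317) via Euler: 31^((317-1)/2) mod 317 = 1, so (31/317) = 1.
d is a quadratic residue mod p, hence 317 splits in O_K.

splits completely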